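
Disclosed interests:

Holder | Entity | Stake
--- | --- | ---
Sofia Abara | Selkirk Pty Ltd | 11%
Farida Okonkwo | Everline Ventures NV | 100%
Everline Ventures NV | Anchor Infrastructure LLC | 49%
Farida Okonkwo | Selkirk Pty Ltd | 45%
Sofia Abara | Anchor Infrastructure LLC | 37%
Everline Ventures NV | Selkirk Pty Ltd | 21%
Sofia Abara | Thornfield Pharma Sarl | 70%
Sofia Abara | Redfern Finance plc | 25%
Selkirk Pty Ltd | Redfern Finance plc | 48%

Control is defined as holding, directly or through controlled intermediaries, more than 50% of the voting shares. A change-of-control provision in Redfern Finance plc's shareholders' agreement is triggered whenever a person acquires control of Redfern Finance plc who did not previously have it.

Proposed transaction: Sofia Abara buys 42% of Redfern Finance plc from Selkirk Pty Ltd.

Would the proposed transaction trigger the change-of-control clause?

Yes

The purchase adds only to Sofia's holdings (Selkirk's stake shrinks), so Sofia is the only person who could newly come to control Redfern.
Sofia holds 70% of Thornfield, so Sofia controls Thornfield.
In Redfern, Sofia's side holds only 25%, not > 50%.
So before the transaction, Sofia does not control Redfern.
After the purchase, Sofia's direct stake in Redfern rises to 25% + 42% = 67%, and Selkirk's stake falls to 6%.
Sofia holds 67% of Redfern, so Sofia controls Redfern.
Sofia did not control Redfern before and does after, so the clause is triggered.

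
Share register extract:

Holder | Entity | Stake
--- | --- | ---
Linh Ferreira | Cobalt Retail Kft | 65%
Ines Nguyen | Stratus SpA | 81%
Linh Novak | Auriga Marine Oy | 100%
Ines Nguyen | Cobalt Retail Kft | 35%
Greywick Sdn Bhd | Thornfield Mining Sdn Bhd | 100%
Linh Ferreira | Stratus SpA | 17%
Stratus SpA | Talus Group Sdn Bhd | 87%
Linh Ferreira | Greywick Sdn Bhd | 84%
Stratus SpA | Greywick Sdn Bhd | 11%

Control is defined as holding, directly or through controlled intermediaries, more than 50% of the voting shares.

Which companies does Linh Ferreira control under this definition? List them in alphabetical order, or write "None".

Cobalt Retail Kft, Greywick Sdn Bhd, Thornfield Mining Sdn Bhd

Linh Ferreira holds 65% of Cobalt, so Linh Ferreira controls Cobalt.
Linh Ferreira holds 84% of Greywick, so Linh Ferreira controls Greywick.
Greywick holds 100% of Thornfield, so Linh Ferreira controls Thornfield.
No other company's threshold is met.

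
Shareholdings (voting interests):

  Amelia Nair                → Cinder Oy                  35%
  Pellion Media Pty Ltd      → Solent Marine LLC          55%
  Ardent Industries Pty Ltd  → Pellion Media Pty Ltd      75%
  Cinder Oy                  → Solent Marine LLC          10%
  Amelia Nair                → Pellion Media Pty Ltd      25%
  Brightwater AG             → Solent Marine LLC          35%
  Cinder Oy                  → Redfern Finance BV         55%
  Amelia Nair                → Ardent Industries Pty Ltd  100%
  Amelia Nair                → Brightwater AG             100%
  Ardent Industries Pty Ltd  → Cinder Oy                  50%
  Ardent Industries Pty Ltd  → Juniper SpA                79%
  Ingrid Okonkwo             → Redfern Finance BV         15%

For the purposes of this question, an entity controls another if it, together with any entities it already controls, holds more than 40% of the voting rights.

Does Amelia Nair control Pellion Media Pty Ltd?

Yes

Amelia holds 100% of Ardent, so Amelia controls Ardent.
Amelia and Ardent together hold 25% + 75% = 100% of Pellion, so Amelia controls Pellion.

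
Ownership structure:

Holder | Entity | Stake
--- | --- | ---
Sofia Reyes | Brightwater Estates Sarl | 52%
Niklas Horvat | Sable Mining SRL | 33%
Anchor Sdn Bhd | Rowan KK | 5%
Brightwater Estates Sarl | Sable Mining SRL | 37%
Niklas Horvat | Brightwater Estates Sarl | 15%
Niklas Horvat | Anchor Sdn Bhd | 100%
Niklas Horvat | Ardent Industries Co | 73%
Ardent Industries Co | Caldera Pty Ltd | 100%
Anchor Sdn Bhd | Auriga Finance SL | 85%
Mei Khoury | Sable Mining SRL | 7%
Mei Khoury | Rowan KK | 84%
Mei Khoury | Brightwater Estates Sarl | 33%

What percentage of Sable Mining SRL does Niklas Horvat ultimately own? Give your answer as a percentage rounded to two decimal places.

38.55%

Niklas reaches Sable along 2 paths.
Via Brightwater: 15% × 37% = 5.55%.
Direct stake: 33% = 33%.
Total: 5.55% + 33% = 38.55%.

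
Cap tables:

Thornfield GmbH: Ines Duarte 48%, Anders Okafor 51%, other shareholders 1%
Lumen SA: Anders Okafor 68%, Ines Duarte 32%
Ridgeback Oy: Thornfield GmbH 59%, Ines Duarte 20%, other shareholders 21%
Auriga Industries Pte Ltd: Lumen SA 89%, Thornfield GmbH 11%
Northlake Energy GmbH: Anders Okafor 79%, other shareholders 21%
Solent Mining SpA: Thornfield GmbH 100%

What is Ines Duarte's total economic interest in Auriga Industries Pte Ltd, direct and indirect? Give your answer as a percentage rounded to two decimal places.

33.76%

Ines reaches Auriga along 2 paths.
Via Lumen: 32% × 89% = 28.48%.
Via Thornfield: 48% × 11% = 5.28%.
Total: 28.48% + 5.28% = 33.76%.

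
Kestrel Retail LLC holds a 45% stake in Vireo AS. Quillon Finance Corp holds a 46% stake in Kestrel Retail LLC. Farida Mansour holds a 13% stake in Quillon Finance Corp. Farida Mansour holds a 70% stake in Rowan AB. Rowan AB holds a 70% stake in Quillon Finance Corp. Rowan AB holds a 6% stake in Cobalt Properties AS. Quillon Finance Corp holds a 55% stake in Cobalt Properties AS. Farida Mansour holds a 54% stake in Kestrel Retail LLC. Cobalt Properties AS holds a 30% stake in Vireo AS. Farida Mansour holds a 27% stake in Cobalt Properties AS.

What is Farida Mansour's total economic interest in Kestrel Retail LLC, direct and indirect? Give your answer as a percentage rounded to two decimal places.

82.52%

Farida reaches Kestrel along 3 paths.
Direct stake: 54% = 54%.
Via Quillon: 13% × 46% = 5.98%.
Via Rowan → Quillon: 70% × 70% × 46% = 22.54%.
Total: 54% + 5.98% + 22.54% = 82.52%.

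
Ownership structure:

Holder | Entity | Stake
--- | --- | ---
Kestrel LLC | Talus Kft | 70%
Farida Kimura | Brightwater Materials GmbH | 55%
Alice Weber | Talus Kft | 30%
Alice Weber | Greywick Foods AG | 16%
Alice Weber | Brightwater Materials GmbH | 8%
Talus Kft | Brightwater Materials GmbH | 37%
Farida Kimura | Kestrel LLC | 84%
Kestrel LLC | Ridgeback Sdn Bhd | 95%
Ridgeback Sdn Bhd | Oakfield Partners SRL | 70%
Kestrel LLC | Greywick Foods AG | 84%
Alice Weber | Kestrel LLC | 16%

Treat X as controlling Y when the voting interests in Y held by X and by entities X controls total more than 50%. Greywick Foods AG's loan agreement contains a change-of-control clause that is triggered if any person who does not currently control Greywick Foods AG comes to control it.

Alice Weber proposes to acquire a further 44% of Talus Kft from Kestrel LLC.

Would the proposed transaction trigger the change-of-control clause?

No

The purchase adds only to Alice's holdings (Kestrel's stake shrinks), so Alice is the only person who could newly come to control Greywick.
Alice's largest direct stake is 30% in Talus, which does not meet the threshold, so Alice controls no company.
In Greywick, Alice's side holds only 16%, not > 50%.
So before the transaction, Alice does not control Greywick.
After the purchase, Alice's direct stake in Talus rises to 30% + 44% = 74%, and Kestrel's stake falls to 26%.
Alice holds 74% of Talus, so Alice controls Talus.
After the transaction, Alice's side holds 16% of Greywick, not > 50%, so Alice still does not control Greywick.
No new person acquires control, so the clause is not triggered.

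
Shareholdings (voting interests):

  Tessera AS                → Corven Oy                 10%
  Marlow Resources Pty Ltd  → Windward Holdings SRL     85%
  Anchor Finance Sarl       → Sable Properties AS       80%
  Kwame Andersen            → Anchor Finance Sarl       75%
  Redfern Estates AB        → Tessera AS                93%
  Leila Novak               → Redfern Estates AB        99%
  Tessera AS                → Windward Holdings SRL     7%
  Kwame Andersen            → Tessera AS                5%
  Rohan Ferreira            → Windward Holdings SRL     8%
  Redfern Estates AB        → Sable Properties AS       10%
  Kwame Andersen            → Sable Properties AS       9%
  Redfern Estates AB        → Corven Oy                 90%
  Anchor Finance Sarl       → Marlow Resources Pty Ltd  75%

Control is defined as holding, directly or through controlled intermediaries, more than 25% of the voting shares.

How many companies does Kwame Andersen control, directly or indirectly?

Kwame holds 75% of Anchor, so Kwame controls Anchor.
Kwame and Anchor together hold 9% + 80% = 89% of Sable, so Kwame controls Sable.
Anchor holds 75% of Marlow, so Kwame controls Marlow.
Marlow holds 85% of Windward, so Kwame controls Windward.
No other company's threshold is met.
Kwame controls 4 companies.

4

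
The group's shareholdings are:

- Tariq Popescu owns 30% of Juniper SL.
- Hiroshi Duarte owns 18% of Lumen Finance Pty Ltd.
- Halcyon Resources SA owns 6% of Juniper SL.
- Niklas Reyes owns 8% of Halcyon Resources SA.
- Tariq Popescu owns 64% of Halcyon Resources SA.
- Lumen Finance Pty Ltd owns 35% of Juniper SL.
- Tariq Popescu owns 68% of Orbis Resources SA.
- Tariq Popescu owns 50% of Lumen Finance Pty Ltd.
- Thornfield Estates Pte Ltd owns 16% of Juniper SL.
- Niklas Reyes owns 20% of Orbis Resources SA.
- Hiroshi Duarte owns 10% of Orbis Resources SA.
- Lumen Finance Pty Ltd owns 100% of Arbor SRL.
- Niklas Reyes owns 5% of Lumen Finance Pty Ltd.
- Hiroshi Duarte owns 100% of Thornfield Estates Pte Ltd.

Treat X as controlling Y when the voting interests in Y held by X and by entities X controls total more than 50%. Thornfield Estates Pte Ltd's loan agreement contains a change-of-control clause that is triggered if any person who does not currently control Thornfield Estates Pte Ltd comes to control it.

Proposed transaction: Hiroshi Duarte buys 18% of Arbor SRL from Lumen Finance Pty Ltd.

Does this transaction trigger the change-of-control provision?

The purchase adds only to Hiroshi's holdings (Lumen's stake shrinks), so Hiroshi is the only person who could newly come to control Thornfield.
Hiroshi holds 100% of Thornfield, so Hiroshi controls Thornfield.
So Hiroshi already controls Thornfield before the transaction.
After the purchase, Hiroshi holds 18% of Arbor directly, and Lumen's stake falls to 82%.
Hiroshi controlled Thornfield already, so this is not a new person acquiring control; every other person's position is unchanged or reduced.
No new person acquires control, so the clause is not triggered.

No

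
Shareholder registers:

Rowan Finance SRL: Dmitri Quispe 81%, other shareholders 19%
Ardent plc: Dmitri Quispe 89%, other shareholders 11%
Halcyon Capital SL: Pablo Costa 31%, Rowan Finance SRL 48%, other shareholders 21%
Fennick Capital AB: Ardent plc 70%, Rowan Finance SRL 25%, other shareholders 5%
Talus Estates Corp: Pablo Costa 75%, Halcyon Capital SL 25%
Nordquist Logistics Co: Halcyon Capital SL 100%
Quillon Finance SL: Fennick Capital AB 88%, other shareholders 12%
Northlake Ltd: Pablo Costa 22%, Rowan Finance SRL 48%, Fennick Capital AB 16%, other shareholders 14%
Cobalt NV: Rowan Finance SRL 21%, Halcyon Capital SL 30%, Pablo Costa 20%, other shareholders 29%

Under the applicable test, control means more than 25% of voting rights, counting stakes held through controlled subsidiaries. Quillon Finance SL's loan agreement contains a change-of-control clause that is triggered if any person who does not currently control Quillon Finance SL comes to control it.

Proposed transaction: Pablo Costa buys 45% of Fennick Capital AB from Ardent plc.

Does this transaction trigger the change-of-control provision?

Yes

The purchase adds only to Pablo's holdings (Ardent's stake shrinks), so Pablo is the only person who could newly come to control Quillon.
Pablo holds 31% of Halcyon, so Pablo controls Halcyon.
Pablo and Halcyon together hold 75% + 25% = 100% of Talus, so Pablo controls Talus.
Halcyon holds 100% of Nordquist, so Pablo controls Nordquist.
Halcyon and Pablo together hold 30% + 20% = 50% of Cobalt, so Pablo controls Cobalt.
Neither Pablo nor any entity Pablo controls holds any voting interest in Quillon.
So before the transaction, Pablo does not control Quillon.
After the purchase, Pablo holds 45% of Fennick directly, and Ardent's stake falls to 25%.
Pablo holds 45% of Fennick, so Pablo controls Fennick.
Fennick holds 88% of Quillon, so Pablo controls Quillon.
Pablo did not control Quillon before and does after, so the clause is triggered.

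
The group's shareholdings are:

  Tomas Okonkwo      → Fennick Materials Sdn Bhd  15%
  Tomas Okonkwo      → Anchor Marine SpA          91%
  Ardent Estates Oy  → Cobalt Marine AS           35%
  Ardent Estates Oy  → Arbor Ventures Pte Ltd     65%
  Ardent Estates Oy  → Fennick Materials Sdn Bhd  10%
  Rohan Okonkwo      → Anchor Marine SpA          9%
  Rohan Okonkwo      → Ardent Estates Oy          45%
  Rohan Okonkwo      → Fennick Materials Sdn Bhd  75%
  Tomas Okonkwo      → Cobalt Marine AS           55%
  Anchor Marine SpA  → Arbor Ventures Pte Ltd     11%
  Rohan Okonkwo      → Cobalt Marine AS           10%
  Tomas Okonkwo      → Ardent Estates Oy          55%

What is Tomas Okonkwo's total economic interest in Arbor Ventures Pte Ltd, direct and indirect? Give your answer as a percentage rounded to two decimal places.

Tomas reaches Arbor along 2 paths.
Via Ardent: 55% × 65% = 35.75%.
Via Anchor: 91% × 11% = 10.01%.
Total: 35.75% + 10.01% = 45.76%.

45.76%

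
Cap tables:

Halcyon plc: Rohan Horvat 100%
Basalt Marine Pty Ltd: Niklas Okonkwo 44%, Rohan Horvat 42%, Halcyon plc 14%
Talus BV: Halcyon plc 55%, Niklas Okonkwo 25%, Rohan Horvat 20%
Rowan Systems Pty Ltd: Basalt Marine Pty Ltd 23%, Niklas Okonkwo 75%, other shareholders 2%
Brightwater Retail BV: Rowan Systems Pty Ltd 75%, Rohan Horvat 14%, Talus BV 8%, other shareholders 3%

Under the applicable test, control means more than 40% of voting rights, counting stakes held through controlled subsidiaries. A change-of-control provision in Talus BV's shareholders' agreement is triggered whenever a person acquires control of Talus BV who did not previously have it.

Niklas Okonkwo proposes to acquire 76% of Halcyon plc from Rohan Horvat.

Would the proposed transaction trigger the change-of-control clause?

Yes

The purchase adds only to Niklas's holdings (Rohan's stake shrinks), so Niklas is the only person who could newly come to control Talus.
Niklas holds 44% of Basalt, so Niklas controls Basalt.
Basalt and Niklas together hold 23% + 75% = 98% of Rowan, so Niklas controls Rowan.
Rowan holds 75% of Brightwater, so Niklas controls Brightwater.
In Talus, Niklas's side holds only 25%, not > 40%.
So before the transaction, Niklas does not control Talus.
After the purchase, Niklas holds 76% of Halcyon directly, and Rohan's stake falls to 24%.
Niklas holds 76% of Halcyon, so Niklas controls Halcyon.
Halcyon and Niklas together hold 55% + 25% = 80% of Talus, so Niklas controls Talus.
Niklas did not control Talus before and does after, so the clause is triggered.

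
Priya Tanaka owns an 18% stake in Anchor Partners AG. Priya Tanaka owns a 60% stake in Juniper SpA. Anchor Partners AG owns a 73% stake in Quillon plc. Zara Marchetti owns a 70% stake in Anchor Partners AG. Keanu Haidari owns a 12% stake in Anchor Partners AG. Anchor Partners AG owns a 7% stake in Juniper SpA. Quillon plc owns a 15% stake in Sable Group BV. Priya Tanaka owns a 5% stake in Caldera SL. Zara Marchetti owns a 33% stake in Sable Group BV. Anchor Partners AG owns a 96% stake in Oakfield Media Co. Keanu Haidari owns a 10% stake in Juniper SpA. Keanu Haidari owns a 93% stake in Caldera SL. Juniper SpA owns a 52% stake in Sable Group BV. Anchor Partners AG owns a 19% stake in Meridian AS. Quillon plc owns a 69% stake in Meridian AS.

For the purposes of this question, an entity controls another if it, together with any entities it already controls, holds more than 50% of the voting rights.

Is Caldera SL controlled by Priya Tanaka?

Priya holds 60% of Juniper, so Priya controls Juniper.
Juniper holds 52% of Sable, so Priya controls Sable.
In Caldera, Priya's side holds only 5%, not > 50%.
So Priya does not control Caldera.

No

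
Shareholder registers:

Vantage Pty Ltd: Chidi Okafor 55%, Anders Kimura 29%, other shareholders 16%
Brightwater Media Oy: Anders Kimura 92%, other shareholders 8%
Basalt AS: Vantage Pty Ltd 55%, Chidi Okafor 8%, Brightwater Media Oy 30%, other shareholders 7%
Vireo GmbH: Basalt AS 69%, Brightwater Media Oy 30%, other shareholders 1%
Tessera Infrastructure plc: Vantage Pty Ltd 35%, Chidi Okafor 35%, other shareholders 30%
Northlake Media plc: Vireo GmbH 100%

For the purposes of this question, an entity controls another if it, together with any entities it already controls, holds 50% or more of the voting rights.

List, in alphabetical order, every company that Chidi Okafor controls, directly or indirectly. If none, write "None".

Basalt AS, Northlake Media plc, Tessera Infrastructure plc, Vantage Pty Ltd, Vireo GmbH

Chidi holds 55% of Vantage, so Chidi controls Vantage.
Vantage and Chidi together hold 55% + 8% = 63% of Basalt, so Chidi controls Basalt.
Basalt holds 69% of Vireo, so Chidi controls Vireo.
Vantage and Chidi together hold 35% + 35% = 70% of Tessera, so Chidi controls Tessera.
Vireo holds 100% of Northlake, so Chidi controls Northlake.
No other company's threshold is met.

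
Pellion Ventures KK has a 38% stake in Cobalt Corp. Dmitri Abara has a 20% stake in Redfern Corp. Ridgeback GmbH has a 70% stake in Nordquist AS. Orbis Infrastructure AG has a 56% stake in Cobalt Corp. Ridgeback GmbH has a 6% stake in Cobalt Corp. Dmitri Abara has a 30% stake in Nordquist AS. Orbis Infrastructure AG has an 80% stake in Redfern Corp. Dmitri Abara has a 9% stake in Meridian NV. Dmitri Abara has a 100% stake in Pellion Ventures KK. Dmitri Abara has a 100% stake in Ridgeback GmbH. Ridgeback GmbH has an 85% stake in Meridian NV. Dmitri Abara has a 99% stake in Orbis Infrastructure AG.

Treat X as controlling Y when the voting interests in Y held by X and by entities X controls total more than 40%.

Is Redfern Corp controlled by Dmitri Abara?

Yes

Dmitri holds 99% of Orbis, so Dmitri controls Orbis.
Dmitri and Orbis together hold 20% + 80% = 100% of Redfern, so Dmitri controls Redfern.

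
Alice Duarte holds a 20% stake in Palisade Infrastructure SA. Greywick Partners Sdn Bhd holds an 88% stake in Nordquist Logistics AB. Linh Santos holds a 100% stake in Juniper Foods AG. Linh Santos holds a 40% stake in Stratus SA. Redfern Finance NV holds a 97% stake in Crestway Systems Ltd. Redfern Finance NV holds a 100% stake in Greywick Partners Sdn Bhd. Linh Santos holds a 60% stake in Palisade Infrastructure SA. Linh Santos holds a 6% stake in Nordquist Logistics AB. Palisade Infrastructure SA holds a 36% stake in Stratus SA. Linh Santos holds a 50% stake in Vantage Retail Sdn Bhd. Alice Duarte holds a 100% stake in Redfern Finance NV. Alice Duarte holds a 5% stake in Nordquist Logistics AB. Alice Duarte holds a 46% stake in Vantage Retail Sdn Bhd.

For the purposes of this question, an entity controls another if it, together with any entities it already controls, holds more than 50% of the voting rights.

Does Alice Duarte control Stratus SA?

No

Alice holds 100% of Redfern, so Alice controls Redfern.
Redfern holds 97% of Crestway, so Alice controls Crestway.
Redfern holds 100% of Greywick, so Alice controls Greywick.
Alice and Greywick together hold 5% + 88% = 93% of Nordquist, so Alice controls Nordquist.
Neither Alice nor any entity Alice controls holds any voting interest in Stratus.
So Alice does not control Stratus.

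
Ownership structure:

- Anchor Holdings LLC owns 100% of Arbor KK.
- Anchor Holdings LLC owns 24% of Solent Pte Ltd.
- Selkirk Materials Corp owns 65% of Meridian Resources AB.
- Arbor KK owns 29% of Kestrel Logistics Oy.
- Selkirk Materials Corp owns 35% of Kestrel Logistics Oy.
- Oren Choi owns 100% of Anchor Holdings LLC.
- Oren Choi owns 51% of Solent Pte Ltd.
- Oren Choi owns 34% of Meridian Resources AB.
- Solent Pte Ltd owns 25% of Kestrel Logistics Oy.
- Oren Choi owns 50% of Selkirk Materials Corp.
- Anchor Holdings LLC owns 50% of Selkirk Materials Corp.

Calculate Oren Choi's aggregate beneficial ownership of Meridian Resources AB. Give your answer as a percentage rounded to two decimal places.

Oren reaches Meridian along 3 paths.
Direct stake: 34% = 34%.
Via Anchor → Selkirk: 100% × 50% × 65% = 32.5%.
Via Selkirk: 50% × 65% = 32.5%.
Total: 34% + 32.5% + 32.5% = 99%.
Rounded: 99.00%.

99.00%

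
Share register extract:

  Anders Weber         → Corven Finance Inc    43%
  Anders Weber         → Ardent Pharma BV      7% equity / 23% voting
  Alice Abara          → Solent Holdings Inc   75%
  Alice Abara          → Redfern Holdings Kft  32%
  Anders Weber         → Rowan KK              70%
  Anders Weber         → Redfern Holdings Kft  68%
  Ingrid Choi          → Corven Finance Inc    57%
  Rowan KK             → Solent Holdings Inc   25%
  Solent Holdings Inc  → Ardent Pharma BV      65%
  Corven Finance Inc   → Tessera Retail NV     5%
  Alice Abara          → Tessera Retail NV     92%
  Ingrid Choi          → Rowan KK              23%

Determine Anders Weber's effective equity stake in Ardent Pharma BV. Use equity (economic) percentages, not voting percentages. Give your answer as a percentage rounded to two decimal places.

18.38%

Anders reaches Ardent along 2 paths.
Via Rowan → Solent: 70% × 25% × 65% = 11.375%.
Direct stake: 7% = 7%.
Total: 11.375% + 7% = 18.375%.
Rounded: 18.38%.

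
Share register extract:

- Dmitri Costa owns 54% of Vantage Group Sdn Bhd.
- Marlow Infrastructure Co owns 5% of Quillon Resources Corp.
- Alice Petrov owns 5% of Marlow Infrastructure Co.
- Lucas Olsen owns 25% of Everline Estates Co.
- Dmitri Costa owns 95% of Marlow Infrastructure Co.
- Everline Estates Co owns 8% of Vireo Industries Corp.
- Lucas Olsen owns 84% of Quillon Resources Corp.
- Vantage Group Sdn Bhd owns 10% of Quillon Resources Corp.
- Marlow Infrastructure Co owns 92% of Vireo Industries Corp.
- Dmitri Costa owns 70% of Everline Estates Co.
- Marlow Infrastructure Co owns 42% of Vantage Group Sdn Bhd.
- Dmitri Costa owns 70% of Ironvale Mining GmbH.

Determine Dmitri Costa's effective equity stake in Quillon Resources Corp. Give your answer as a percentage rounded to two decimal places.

14.14%

Dmitri reaches Quillon along 3 paths.
Via Marlow → Vantage: 95% × 42% × 10% = 3.99%.
Via Vantage: 54% × 10% = 5.4%.
Via Marlow: 95% × 5% = 4.75%.
Total: 3.99% + 5.4% + 4.75% = 14.14%.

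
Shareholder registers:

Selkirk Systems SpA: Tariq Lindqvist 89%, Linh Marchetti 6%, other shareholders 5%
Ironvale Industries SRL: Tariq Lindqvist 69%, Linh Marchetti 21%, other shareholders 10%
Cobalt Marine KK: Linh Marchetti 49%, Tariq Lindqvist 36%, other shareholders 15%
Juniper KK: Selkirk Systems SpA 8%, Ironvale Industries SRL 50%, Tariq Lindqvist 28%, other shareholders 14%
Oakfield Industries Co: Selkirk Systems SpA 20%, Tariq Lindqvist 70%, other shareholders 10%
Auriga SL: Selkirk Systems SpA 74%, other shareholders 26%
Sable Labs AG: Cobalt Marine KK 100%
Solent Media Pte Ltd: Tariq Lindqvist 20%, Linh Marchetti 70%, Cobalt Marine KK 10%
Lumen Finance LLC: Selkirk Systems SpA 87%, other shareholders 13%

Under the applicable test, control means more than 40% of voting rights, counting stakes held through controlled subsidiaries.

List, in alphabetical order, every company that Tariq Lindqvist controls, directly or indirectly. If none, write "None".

Auriga SL, Ironvale Industries SRL, Juniper KK, Lumen Finance LLC, Oakfield Industries Co, Selkirk Systems SpA

Tariq holds 89% of Selkirk, so Tariq controls Selkirk.
Tariq holds 69% of Ironvale, so Tariq controls Ironvale.
Selkirk and Ironvale and Tariq together hold 8% + 50% + 28% = 86% of Juniper, so Tariq controls Juniper.
Selkirk and Tariq together hold 20% + 70% = 90% of Oakfield, so Tariq controls Oakfield.
Selkirk holds 74% of Auriga, so Tariq controls Auriga.
Selkirk holds 87% of Lumen, so Tariq controls Lumen.
No other company's threshold is met.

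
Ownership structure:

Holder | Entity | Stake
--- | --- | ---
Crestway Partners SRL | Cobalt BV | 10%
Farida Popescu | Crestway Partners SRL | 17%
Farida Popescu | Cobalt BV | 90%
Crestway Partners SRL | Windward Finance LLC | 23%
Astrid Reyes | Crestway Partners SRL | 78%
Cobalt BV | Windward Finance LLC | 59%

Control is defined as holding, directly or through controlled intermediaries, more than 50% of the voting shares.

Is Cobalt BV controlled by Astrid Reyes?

Astrid holds 78% of Crestway, so Astrid controls Crestway.
In Cobalt, Astrid's side holds only 10%, not > 50%.
So Astrid does not control Cobalt.

No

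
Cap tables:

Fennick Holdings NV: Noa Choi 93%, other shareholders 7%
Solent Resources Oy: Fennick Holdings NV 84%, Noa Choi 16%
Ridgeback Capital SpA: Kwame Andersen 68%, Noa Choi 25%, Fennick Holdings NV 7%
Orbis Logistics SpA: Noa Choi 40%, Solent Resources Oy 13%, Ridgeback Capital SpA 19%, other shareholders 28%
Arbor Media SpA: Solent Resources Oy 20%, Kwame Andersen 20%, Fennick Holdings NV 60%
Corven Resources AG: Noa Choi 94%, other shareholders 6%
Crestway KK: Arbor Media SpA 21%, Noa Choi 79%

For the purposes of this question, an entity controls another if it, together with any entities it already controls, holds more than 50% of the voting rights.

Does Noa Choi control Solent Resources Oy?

Noa holds 93% of Fennick, so Noa controls Fennick.
Fennick and Noa together hold 84% + 16% = 100% of Solent, so Noa controls Solent.

Yes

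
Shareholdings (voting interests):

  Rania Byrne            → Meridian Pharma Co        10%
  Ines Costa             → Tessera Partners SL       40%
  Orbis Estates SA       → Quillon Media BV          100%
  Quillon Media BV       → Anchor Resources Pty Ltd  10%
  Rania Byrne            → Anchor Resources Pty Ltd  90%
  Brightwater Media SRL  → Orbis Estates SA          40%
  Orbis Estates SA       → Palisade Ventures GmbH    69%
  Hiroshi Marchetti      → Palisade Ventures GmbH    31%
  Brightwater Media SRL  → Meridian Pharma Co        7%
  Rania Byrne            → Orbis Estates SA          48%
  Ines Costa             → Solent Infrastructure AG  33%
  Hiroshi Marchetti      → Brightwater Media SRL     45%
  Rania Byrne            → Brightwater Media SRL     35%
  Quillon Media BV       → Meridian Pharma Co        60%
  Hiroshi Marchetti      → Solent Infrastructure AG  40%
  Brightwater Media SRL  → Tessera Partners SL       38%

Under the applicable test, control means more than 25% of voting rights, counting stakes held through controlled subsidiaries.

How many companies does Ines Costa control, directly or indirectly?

Ines holds 40% of Tessera, so Ines controls Tessera.
Ines holds 33% of Solent, so Ines controls Solent.
No other company's threshold is met.
Ines controls 2 companies.

2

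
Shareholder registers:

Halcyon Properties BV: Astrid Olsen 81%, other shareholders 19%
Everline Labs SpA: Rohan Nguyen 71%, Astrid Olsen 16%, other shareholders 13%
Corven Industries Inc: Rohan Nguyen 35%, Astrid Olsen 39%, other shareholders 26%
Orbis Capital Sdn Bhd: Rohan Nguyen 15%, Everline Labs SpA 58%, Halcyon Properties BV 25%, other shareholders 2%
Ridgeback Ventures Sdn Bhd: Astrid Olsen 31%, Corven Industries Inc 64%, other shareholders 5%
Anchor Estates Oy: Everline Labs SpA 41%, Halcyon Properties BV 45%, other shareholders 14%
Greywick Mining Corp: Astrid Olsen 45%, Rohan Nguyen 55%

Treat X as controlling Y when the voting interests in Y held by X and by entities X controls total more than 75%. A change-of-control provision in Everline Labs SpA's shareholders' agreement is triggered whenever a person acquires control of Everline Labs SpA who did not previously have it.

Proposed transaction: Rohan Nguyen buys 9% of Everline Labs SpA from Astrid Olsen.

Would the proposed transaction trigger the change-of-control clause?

The purchase adds only to Rohan's holdings (Astrid's stake shrinks), so Rohan is the only person who could newly come to control Everline.
Rohan's largest direct stake is 71% in Everline, which does not meet the threshold, so Rohan controls no company.
In Everline, Rohan's side holds only 71%, not > 75%.
So before the transaction, Rohan does not control Everline.
After the purchase, Rohan's direct stake in Everline rises to 71% + 9% = 80%, and Astrid's stake falls to 7%.
Rohan holds 80% of Everline, so Rohan controls Everline.
Rohan did not control Everline before and does after, so the clause is triggered.

Yes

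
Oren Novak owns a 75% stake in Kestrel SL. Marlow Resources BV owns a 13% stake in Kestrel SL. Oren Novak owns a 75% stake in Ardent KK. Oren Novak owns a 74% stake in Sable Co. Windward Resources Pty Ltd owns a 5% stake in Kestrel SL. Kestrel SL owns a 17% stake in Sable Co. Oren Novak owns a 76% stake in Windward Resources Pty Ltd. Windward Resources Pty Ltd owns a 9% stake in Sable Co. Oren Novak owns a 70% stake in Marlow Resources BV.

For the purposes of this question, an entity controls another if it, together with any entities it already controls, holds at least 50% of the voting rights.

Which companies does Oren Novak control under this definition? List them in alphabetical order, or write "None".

Oren holds 70% of Marlow, so Oren controls Marlow.
Oren holds 76% of Windward, so Oren controls Windward.
Oren and Windward and Marlow together hold 75% + 5% + 13% = 93% of Kestrel, so Oren controls Kestrel.
Oren holds 75% of Ardent, so Oren controls Ardent.
Kestrel and Windward and Oren together hold 17% + 9% + 74% = 100% of Sable, so Oren controls Sable.

Ardent KK, Kestrel SL, Marlow Resources BV, Sable Co, Windward Resources Pty Ltd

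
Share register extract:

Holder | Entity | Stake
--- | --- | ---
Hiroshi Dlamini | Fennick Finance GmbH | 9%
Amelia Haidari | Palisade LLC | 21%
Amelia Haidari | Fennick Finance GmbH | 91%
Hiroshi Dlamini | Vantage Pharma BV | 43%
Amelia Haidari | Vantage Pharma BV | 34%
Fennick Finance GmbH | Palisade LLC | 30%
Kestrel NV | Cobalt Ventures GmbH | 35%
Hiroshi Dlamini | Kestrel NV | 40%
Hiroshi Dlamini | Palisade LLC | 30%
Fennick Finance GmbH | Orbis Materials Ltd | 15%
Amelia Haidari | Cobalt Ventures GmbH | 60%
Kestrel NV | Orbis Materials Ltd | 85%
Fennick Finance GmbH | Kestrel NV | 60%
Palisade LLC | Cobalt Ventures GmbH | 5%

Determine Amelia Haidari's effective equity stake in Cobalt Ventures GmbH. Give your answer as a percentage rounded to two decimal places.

81.53%

Amelia reaches Cobalt along 4 paths.
Via Fennick → Kestrel: 91% × 60% × 35% = 19.11%.
Direct stake: 60% = 60%.
Via Fennick → Palisade: 91% × 30% × 5% = 1.365%.
Via Palisade: 21% × 5% = 1.05%.
Total: 19.11% + 60% + 1.365% + 1.05% = 81.525%.
Rounded: 81.53%.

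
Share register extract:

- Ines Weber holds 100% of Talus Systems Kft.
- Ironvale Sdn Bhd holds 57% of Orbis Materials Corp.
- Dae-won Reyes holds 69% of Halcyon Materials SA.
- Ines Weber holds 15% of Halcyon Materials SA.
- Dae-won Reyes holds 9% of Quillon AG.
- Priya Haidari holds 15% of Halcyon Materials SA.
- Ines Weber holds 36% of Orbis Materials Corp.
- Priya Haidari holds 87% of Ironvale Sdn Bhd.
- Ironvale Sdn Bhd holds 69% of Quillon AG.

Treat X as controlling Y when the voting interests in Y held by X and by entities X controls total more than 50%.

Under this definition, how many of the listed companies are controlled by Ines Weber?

Ines holds 100% of Talus, so Ines controls Talus.
No other company's threshold is met.
Ines controls 1 company.

1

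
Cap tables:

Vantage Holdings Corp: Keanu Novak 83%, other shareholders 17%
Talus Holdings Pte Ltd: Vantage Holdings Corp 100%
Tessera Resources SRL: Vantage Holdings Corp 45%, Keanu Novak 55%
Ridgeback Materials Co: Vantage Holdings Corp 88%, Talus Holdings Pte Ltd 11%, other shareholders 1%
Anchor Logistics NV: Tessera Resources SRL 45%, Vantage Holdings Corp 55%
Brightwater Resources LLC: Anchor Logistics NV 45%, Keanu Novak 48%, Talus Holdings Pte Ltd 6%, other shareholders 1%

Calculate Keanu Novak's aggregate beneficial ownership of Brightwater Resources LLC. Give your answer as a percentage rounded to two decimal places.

92.22%

Keanu reaches Brightwater along 5 paths.
Via Vantage → Tessera → Anchor: 83% × 45% × 45% × 45% = 7.563375%.
Via Tessera → Anchor: 55% × 45% × 45% = 11.1375%.
Via Vantage → Anchor: 83% × 55% × 45% = 20.5425%.
Direct stake: 48% = 48%.
Via Vantage → Talus: 83% × 100% × 6% = 4.98%.
Total: 7.563375% + 11.1375% + 20.5425% + 48% + 4.98% = 92.223375%.
Rounded: 92.22%.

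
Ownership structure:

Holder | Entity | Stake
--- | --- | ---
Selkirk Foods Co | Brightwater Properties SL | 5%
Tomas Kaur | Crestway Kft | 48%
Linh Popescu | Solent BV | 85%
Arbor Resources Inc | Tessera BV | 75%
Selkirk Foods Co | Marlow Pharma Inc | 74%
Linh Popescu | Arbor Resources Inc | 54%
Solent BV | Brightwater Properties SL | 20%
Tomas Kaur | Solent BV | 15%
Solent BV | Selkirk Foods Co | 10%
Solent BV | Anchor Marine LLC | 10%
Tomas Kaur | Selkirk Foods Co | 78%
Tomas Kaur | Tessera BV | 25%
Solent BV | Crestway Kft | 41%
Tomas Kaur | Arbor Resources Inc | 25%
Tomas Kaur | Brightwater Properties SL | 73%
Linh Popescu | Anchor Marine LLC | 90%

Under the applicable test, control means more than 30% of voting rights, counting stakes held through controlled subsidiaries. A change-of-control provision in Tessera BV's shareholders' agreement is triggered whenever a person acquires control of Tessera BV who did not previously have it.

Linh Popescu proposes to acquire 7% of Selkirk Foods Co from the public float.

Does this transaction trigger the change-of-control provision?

The purchase changes only Linh's holdings, so Linh is the only person who could newly come to control Tessera.
Linh holds 54% of Arbor, so Linh controls Arbor.
Arbor holds 75% of Tessera, so Linh controls Tessera.
So Linh already controls Tessera before the transaction.
After the purchase, Linh holds 7% of Selkirk directly.
Linh controlled Tessera already, so this is not a new person acquiring control; every other person's position is unchanged or reduced.
No new person acquires control, so the clause is not triggered.

No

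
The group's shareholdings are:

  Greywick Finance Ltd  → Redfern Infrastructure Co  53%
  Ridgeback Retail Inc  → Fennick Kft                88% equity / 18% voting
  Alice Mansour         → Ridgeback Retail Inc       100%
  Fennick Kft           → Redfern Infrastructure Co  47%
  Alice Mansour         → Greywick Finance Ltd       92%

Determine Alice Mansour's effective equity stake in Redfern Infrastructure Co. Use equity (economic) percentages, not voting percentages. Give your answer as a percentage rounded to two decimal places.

90.12%

Alice reaches Redfern along 2 paths.
Via Greywick: 92% × 53% = 48.76%.
Via Ridgeback → Fennick: 100% × 88% × 47% = 41.36%.
Total: 48.76% + 41.36% = 90.12%.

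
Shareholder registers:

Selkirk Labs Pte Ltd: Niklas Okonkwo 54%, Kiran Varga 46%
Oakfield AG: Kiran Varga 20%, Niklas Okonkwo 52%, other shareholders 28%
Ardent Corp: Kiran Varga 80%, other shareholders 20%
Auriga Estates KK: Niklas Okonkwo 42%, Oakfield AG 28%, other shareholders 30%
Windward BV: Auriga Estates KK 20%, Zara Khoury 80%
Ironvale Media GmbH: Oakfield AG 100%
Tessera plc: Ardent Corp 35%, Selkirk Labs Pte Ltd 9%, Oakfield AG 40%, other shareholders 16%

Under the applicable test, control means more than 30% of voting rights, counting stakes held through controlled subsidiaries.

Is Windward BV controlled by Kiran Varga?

Kiran holds 46% of Selkirk, so Kiran controls Selkirk.
Kiran holds 80% of Ardent, so Kiran controls Ardent.
Ardent and Selkirk together hold 35% + 9% = 44% of Tessera, so Kiran controls Tessera.
Neither Kiran nor any entity Kiran controls holds any voting interest in Windward.
So Kiran does not control Windward.

No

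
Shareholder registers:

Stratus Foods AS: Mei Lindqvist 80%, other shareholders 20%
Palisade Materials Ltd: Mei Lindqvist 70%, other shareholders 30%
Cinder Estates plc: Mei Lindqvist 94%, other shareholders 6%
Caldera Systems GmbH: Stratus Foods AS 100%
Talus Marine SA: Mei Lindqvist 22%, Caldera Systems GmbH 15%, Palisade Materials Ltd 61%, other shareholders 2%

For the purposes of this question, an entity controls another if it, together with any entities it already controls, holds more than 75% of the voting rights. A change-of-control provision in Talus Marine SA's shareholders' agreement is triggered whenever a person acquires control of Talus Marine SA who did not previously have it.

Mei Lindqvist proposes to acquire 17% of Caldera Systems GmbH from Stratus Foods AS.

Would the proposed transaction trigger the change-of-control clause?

No

The purchase adds only to Mei's holdings (Stratus's stake shrinks), so Mei is the only person who could newly come to control Talus.
Mei holds 80% of Stratus, so Mei controls Stratus.
Mei holds 94% of Cinder, so Mei controls Cinder.
Stratus holds 100% of Caldera, so Mei controls Caldera.
In Talus, Mei's side holds only 22% + 15% = 37%, not > 75%.
So before the transaction, Mei does not control Talus.
After the purchase, Mei holds 17% of Caldera directly, and Stratus's stake falls to 83%.
Stratus and Mei together hold 83% + 17% = 100% of Caldera, so Mei controls Caldera.
After the transaction, Mei's side holds 22% + 15% = 37% of Talus, not > 75%, so Mei still does not control Talus.
No new person acquires control, so the clause is not triggered.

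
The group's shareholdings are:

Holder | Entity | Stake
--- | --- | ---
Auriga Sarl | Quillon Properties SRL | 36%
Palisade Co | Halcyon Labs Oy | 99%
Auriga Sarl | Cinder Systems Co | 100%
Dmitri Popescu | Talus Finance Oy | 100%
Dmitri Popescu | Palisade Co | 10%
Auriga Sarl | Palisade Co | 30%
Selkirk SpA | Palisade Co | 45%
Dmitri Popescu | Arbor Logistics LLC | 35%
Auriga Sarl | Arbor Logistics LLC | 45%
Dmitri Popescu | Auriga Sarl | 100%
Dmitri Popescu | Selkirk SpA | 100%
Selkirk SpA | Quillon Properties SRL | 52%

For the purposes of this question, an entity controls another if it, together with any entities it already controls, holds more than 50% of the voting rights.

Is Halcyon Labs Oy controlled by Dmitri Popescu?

Dmitri holds 100% of Selkirk, so Dmitri controls Selkirk.
Dmitri holds 100% of Auriga, so Dmitri controls Auriga.
Selkirk and Dmitri and Auriga together hold 45% + 10% + 30% = 85% of Palisade, so Dmitri controls Palisade.
Palisade holds 99% of Halcyon, so Dmitri controls Halcyon.

Yes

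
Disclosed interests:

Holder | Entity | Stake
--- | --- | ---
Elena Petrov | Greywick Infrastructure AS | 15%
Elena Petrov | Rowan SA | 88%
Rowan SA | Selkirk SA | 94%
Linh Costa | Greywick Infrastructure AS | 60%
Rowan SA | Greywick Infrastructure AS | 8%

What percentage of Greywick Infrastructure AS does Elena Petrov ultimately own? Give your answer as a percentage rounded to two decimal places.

Elena reaches Greywick along 2 paths.
Direct stake: 15% = 15%.
Via Rowan: 88% × 8% = 7.04%.
Total: 15% + 7.04% = 22.04%.

22.04%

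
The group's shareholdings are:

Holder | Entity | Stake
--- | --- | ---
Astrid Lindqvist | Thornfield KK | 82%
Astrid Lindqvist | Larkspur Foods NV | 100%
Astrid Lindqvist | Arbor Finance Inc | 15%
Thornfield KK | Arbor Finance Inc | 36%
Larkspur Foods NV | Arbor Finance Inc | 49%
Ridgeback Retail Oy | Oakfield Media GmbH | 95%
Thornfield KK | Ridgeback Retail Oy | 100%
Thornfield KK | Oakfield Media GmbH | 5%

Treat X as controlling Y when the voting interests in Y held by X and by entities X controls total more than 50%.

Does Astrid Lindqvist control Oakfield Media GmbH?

Astrid holds 82% of Thornfield, so Astrid controls Thornfield.
Thornfield holds 100% of Ridgeback, so Astrid controls Ridgeback.
Thornfield and Ridgeback together hold 5% + 95% = 100% of Oakfield, so Astrid controls Oakfield.

Yes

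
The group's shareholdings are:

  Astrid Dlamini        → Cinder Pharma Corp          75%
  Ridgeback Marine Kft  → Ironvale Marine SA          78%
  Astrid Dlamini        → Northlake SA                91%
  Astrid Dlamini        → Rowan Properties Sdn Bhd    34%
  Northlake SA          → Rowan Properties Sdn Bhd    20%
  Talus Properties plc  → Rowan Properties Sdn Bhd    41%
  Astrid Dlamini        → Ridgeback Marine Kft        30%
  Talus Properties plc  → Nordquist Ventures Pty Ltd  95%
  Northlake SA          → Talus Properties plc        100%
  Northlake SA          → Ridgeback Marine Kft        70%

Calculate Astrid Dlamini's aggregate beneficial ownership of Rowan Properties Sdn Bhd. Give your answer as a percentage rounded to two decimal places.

89.51%

Astrid reaches Rowan along 3 paths.
Via Northlake → Talus: 91% × 100% × 41% = 37.31%.
Direct stake: 34% = 34%.
Via Northlake: 91% × 20% = 18.2%.
Total: 37.31% + 34% + 18.2% = 89.51%.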